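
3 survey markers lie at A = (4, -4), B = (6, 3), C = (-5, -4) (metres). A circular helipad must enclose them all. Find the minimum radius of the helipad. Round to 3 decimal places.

6.519

Side lengths²: AB² = 53, AC² = 81, BC² = 170.
Since BC² = 170 ≥ 81 + 53 = 134, the angle opposite BC is not acute, so the smallest enclosing circle has BC as diameter.
Centre = midpoint of BC = (0.5, -0.5), r² = 170/4 = 42.5.
r = √(42.5) ≈ 6.519.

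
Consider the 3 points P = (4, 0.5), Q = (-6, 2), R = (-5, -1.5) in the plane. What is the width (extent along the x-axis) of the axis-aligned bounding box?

10

max x = 4, min x = -6, so width = 10.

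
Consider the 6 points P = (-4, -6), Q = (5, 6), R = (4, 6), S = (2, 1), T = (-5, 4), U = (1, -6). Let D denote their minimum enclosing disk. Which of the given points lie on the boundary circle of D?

The minimum enclosing circle of a finite set is fixed by two of the points (as a diameter) or three (as a circumcircle).
The farthest pair is P–Q with squared distance 225. The circle on this segment as diameter has centre (0.5, 0) and r² = 225/4 = 56.25.
Check R: distance² to centre = 48.25 ≤ 56.25, so it lies inside.
All remaining points lie in this disk, and no smaller disk contains both endpoints, so this is the minimum enclosing circle.
The points at distance exactly r from the centre are P, Q — 2 points.

P, Q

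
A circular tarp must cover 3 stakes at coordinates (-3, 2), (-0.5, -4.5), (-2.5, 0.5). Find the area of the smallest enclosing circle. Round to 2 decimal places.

Call the three points A, B, C in the order given.
Side lengths²: AB² = 48.5, AC² = 2.5, BC² = 29.
Since AB² = 48.5 ≥ 29 + 2.5 = 31.5, the angle opposite AB is not acute, so the smallest enclosing circle has AB as diameter.
Centre = midpoint of AB = (-1.75, -1.25), r² = 48.5/4 = 12.125.
Area = π·r² = π·12.125 ≈ 38.09.

38.09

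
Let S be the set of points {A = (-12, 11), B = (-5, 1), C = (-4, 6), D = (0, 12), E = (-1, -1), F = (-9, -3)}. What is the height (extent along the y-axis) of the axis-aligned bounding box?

15

max y = 12, min y = -3, so height = 15.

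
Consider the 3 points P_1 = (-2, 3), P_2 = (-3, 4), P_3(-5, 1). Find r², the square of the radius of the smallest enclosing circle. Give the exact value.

Side lengths²: P_1P_2² = 2, P_1P_3² = 13, P_2P_3² = 13.
Since P_2P_3² = 13 < 13 + 2 = 15, the triangle is acute, so the smallest enclosing circle is the circumcircle.
Circumcentre = (-3.7, 2.3), r² = 3.38.

3.38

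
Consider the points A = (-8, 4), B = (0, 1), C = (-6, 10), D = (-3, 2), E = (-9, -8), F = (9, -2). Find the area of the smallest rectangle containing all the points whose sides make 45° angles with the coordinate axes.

324

In coordinates u = x + y, v = x − y the rectangle is axis-aligned; the map (x,y)→(u,v) scales areas by 2.
u-values: -4, 1, 4, -1, -17, 7; range = 7 − (-17) = 24.
v-values: -12, -1, -16, -5, -1, 11; range = 11 − (-16) = 27.
Area = (24 × 27) / 2 = 324.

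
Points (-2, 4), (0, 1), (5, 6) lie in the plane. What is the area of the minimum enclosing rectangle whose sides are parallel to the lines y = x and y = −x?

In coordinates u = x + y, v = x − y the rectangle is axis-aligned; the map (x,y)→(u,v) scales areas by 2.
u-values: 2, 1, 11; range = 11 − 1 = 10.
v-values: -6, -1, -1; range = -1 − (-6) = 5.
Area = (10 × 5) / 2 = 25.

25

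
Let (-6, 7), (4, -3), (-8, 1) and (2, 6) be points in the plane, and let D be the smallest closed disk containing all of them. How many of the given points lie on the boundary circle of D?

By Welzl's lemma the MEC is supported by two points (diametrically opposite) or three points (on a circumcircle).
The farthest pair is (-6, 7)–(4, -3) with squared distance 200. The circle on this segment as diameter has centre (-1, 2) and r² = 200/4 = 50.
Check (-8, 1): distance² to centre = 50 ≤ 50, so it lies inside.
All remaining points lie in this disk, and no smaller disk contains both endpoints, so this is the minimum enclosing circle.
The points at distance exactly r from the centre are (-6, 7), (4, -3), (-8, 1) — 3 points.

3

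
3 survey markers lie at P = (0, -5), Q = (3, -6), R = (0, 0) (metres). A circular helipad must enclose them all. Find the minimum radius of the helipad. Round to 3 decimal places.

Side lengths²: PQ² = 10, PR² = 25, QR² = 45.
Since QR² = 45 ≥ 25 + 10 = 35, the angle opposite QR is not acute, so the smallest enclosing circle has QR as diameter.
Centre = midpoint of QR = (1.5, -3), r² = 45/4 = 11.25.
r = √(11.25) ≈ 3.354.

3.354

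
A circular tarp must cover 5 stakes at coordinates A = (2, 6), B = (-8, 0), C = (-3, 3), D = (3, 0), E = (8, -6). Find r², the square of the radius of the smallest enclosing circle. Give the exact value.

The minimum enclosing circle is determined by three boundary points: A, B, E.
Their circumcentre is (3/13, -31/13) with r² = 12410/169.
The farthest remaining point C is at distance² 6664/169 ≤ 12410/169.

12410/169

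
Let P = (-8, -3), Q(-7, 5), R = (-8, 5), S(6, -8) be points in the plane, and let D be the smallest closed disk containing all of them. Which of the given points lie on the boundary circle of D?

The minimum enclosing circle of a finite set is fixed by two of the points (as a diameter) or three (as a circumcircle).
The farthest pair is R–S with squared distance 365. The circle on this segment as diameter has centre (-1, -1.5) and r² = 365/4 = 91.25.
Check P: distance² to centre = 51.25 ≤ 91.25, so it lies inside.
All remaining points lie in this disk, and no smaller disk contains both endpoints, so this is the minimum enclosing circle.
The points at distance exactly r from the centre are R, S — 2 points.

R, S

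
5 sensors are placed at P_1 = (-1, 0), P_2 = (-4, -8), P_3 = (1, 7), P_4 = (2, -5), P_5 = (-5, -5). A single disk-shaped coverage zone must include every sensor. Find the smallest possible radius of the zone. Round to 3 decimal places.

The minimum enclosing circle of a finite set is fixed by two of the points (as a diameter) or three (as a circumcircle).
The farthest pair is P_2–P_3 with squared distance 250. The circle on this segment as diameter has centre (-1.5, -0.5) and r² = 250/4 = 62.5.
Check P_1: distance² to centre = 0.5 ≤ 62.5, so it lies inside.
All remaining points lie in this disk, and no smaller disk contains both endpoints, so this is the minimum enclosing circle.
r = √(62.5) ≈ 7.906.

7.906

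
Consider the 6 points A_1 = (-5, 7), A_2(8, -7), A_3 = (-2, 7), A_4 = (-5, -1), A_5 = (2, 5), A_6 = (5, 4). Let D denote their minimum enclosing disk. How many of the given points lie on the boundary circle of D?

The minimum enclosing circle of a finite set is fixed by two of the points (as a diameter) or three (as a circumcircle).
The farthest pair is A_1–A_2 with squared distance 365. The circle on this segment as diameter has centre (1.5, 0) and r² = 365/4 = 91.25.
Check A_3: distance² to centre = 61.25 ≤ 91.25, so it lies inside.
All remaining points lie in this disk, and no smaller disk contains both endpoints, so this is the minimum enclosing circle.
The points at distance exactly r from the centre are A_1, A_2 — 2 points.

2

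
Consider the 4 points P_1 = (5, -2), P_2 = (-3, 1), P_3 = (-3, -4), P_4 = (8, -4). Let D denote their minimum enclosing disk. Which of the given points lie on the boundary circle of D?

The farthest pair is P_2–P_4 with squared distance 146. The circle on this segment as diameter has centre (2.5, -1.5) and r² = 146/4 = 36.5.
Check P_1: distance² to centre = 6.5 ≤ 36.5, so it lies inside.
All remaining points lie in this disk, and no smaller disk contains both endpoints, so this is the minimum enclosing circle.
The points at distance exactly r from the centre are P_2, P_3, P_4 — 3 points.

P_2, P_3, P_4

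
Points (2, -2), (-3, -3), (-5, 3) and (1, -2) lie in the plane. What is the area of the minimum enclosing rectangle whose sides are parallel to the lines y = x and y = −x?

36

In coordinates u = x + y, v = x − y the rectangle is axis-aligned; the map (x,y)→(u,v) scales areas by 2.
u-values: 0, -6, -2, -1; range = 0 − (-6) = 6.
v-values: 4, 0, -8, 3; range = 4 − (-8) = 12.
Area = (6 × 12) / 2 = 36.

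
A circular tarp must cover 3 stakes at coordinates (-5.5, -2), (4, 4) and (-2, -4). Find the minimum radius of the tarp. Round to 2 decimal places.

5.62

Call the three points A, B, C in the order given.
Side lengths²: AB² = 126.25, AC² = 16.25, BC² = 100.
Since AB² = 126.25 ≥ 100 + 16.25 = 116.25, the angle opposite AB is not acute, so the smallest enclosing circle has AB as diameter.
Centre = midpoint of AB = (-0.75, 1), r² = 126.25/4 = 31.5625.
r = √(31.5625) ≈ 5.62.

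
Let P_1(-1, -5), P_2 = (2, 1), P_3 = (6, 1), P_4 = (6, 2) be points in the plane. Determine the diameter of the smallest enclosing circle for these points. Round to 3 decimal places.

9.899

A smallest enclosing disk is always determined by at most three of the input points on its boundary.
The farthest pair is P_1–P_4 with squared distance 98. The circle on this segment as diameter has centre (2.5, -1.5) and r² = 98/4 = 24.5.
Check P_2: distance² to centre = 6.5 ≤ 24.5, so it lies inside.
All remaining points lie in this disk, and no smaller disk contains both endpoints, so this is the minimum enclosing circle.
Diameter = 2r = 2√(24.5) ≈ 9.899.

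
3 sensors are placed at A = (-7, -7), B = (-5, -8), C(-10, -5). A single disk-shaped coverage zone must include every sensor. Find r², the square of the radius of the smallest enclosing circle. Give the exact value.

8.5

Side lengths²: AB² = 5, AC² = 13, BC² = 34.
Since BC² = 34 ≥ 13 + 5 = 18, the angle opposite BC is not acute, so the smallest enclosing circle has BC as diameter.
Centre = midpoint of BC = (-7.5, -6.5), r² = 34/4 = 8.5.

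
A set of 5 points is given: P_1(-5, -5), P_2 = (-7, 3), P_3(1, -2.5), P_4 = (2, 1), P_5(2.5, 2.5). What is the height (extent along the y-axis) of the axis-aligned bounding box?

8

max y = 3, min y = -5, so height = 8.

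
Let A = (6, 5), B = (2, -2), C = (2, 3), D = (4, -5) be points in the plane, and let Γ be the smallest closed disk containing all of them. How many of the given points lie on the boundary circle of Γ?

2

A smallest enclosing disk is always determined by at most three of the input points on its boundary.
The farthest pair is A–D with squared distance 104. The circle on this segment as diameter has centre (5, 0) and r² = 104/4 = 26.
Check B: distance² to centre = 13 ≤ 26, so it lies inside.
All remaining points lie in this disk, and no smaller disk contains both endpoints, so this is the minimum enclosing circle.
The points at distance exactly r from the centre are A, D — 2 points.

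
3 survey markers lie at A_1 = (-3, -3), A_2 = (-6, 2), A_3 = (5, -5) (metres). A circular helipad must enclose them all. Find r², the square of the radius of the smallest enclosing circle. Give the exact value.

42.5

Side lengths²: A_1A_2² = 34, A_1A_3² = 68, A_2A_3² = 170.
Since A_2A_3² = 170 ≥ 68 + 34 = 102, the angle opposite A_2A_3 is not acute, so the smallest enclosing circle has A_2A_3 as diameter.
Centre = midpoint of A_2A_3 = (-0.5, -1.5), r² = 170/4 = 42.5.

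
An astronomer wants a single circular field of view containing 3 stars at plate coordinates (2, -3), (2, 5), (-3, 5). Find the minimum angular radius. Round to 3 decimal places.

Call the three points A, B, C in the order given.
Side lengths²: AB² = 64, AC² = 89, BC² = 25.
Since AC² = 89 ≥ 64 + 25 = 89, the angle opposite AC is not acute, so the smallest enclosing circle has AC as diameter.
Centre = midpoint of AC = (-0.5, 1), r² = 89/4 = 22.25.
r = √(22.25) ≈ 4.717.

4.717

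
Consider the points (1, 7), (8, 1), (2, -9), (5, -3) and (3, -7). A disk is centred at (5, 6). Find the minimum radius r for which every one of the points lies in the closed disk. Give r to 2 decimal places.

15.30

The required radius is the distance from (5, 6) to the farthest point.
Squared distances: 17, 34, 234, 81, 173.
Maximum is 234, attained at (2, -9).
r = √234 ≈ 15.30.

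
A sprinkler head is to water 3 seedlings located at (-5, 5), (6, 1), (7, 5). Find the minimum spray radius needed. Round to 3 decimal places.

Call the three points A, B, C in the order given.
Side lengths²: AB² = 137, AC² = 144, BC² = 17.
Since AC² = 144 < 137 + 17 = 154, the triangle is acute, so the smallest enclosing circle is the circumcircle.
Circumcentre = (1, 4.375), r² = 36.390625.
r = √(36.390625) ≈ 6.032.

6.032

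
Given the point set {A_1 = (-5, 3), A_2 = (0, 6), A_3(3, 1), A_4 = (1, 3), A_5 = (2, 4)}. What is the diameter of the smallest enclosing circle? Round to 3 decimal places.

The farthest pair is A_1–A_3 with squared distance 68. The circle on this segment as diameter has centre (-1, 2) and r² = 68/4 = 17.
Check A_2: distance² to centre = 17 ≤ 17, so it lies inside.
All remaining points lie in this disk, and no smaller disk contains both endpoints, so this is the minimum enclosing circle.
Diameter = 2r = 2√17 ≈ 8.246.

8.246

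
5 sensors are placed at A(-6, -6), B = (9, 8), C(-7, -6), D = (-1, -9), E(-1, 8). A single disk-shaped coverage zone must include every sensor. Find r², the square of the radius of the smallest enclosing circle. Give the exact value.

The farthest pair is B–C with squared distance 452. The circle on this segment as diameter has centre (1, 1) and r² = 452/4 = 113.
Check A: distance² to centre = 98 ≤ 113, so it lies inside.
All remaining points lie in this disk, and no smaller disk contains both endpoints, so this is the minimum enclosing circle.

113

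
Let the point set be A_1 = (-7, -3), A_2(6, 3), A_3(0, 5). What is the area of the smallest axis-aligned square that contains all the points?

169

The bounding box has width 13 and height 8.
An axis-aligned square enclosing the set must have side ≥ max(width, height).
So the minimum side is max(13, 8) = 13.
Area = 13² = 169.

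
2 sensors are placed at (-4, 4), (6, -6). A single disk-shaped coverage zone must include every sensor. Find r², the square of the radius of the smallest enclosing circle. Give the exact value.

The smallest circle enclosing two points has them as diameter endpoints.
Centre = midpoint = (1, -1); r² = |(-4, 4)−(6, -6)|²/4 = 200/4 = 50.

50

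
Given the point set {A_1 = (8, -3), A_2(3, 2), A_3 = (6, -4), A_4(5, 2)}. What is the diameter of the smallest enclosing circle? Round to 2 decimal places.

7.07

A smallest enclosing disk is always determined by at most three of the input points on its boundary.
The farthest pair is A_1–A_2 with squared distance 50. The circle on this segment as diameter has centre (5.5, -0.5) and r² = 50/4 = 12.5.
Check A_3: distance² to centre = 12.5 ≤ 12.5, so it lies inside.
All remaining points lie in this disk, and no smaller disk contains both endpoints, so this is the minimum enclosing circle.
Diameter = 2r = 2√(12.5) ≈ 7.07.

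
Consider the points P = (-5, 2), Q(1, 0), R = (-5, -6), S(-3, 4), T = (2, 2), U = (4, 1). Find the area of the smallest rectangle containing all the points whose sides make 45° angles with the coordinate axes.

80

In coordinates u = x + y, v = x − y the rectangle is axis-aligned; the map (x,y)→(u,v) scales areas by 2.
u-values: -3, 1, -11, 1, 4, 5; range = 5 − (-11) = 16.
v-values: -7, 1, 1, -7, 0, 3; range = 3 − (-7) = 10.
Area = (16 × 10) / 2 = 80.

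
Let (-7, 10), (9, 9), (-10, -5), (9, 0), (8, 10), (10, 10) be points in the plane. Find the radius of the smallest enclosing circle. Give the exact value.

12.5

The minimum enclosing circle of a finite set is fixed by two of the points (as a diameter) or three (as a circumcircle).
The farthest pair is (-10, -5)–(10, 10) with squared distance 625. The circle on this segment as diameter has centre (0, 2.5) and r² = 625/4 = 156.25.
Check (-7, 10): distance² to centre = 105.25 ≤ 156.25, so it lies inside.
All remaining points lie in this disk, and no smaller disk contains both endpoints, so this is the minimum enclosing circle.
r = √(156.25) = 12.5.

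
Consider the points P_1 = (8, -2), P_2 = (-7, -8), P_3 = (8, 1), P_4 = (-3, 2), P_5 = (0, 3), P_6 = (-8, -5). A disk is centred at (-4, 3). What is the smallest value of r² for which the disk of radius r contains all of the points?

169

The required radius is the distance from (-4, 3) to the farthest point.
Squared distances: 169, 130, 148, 2, 16, 80.
Maximum is 169, attained at P_1.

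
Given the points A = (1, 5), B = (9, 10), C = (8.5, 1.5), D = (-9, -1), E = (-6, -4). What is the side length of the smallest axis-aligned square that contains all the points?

The bounding box has width 18 and height 14.
An axis-aligned square enclosing the set must have side ≥ max(width, height).
So the minimum side is max(18, 14) = 18.

18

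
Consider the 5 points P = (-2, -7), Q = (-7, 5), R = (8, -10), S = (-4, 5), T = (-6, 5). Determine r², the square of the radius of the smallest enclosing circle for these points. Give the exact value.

112.5

The minimum enclosing circle of a finite set is fixed by two of the points (as a diameter) or three (as a circumcircle).
The farthest pair is Q–R with squared distance 450. The circle on this segment as diameter has centre (0.5, -2.5) and r² = 450/4 = 112.5.
Check P: distance² to centre = 26.5 ≤ 112.5, so it lies inside.
All remaining points lie in this disk, and no smaller disk contains both endpoints, so this is the minimum enclosing circle.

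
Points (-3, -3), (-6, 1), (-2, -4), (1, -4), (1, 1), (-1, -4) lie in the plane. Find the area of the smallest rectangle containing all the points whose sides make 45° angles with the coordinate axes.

48

In coordinates u = x + y, v = x − y the rectangle is axis-aligned; the map (x,y)→(u,v) scales areas by 2.
u-values: -6, -5, -6, -3, 2, -5; range = 2 − (-6) = 8.
v-values: 0, -7, 2, 5, 0, 3; range = 5 − (-7) = 12.
Area = (8 × 12) / 2 = 48.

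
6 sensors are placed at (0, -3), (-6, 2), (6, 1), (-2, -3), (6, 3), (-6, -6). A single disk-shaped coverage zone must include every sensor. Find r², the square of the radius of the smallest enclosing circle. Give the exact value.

By Welzl's lemma the MEC is supported by two points (diametrically opposite) or three points (on a circumcircle).
The farthest pair is (6, 3)–(-6, -6) with squared distance 225. The circle on this segment as diameter has centre (0, -1.5) and r² = 225/4 = 56.25.
Check (0, -3): distance² to centre = 2.25 ≤ 56.25, so it lies inside.
All remaining points lie in this disk, and no smaller disk contains both endpoints, so this is the minimum enclosing circle.

56.25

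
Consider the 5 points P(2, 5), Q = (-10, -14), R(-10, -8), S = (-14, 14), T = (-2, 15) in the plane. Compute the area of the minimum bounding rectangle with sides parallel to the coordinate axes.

464

x ranges over [-14, 2], width 16.
y ranges over [-14, 15], height 29.
Area = 16 × 29 = 464.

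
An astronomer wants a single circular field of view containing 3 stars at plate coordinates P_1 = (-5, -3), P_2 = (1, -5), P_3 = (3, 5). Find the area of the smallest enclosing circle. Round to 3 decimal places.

102.102

Side lengths²: P_1P_2² = 40, P_1P_3² = 128, P_2P_3² = 104.
Since P_1P_3² = 128 < 104 + 40 = 144, the triangle is acute, so the smallest enclosing circle is the circumcircle.
Circumcentre = (-0.5, 0.5), r² = 32.5.
Area = π·r² = π·32.5 ≈ 102.102.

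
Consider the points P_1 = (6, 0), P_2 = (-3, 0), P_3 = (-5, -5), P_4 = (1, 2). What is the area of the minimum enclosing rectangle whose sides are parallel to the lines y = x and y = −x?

72

In coordinates u = x + y, v = x − y the rectangle is axis-aligned; the map (x,y)→(u,v) scales areas by 2.
u-values: 6, -3, -10, 3; range = 6 − (-10) = 16.
v-values: 6, -3, 0, -1; range = 6 − (-3) = 9.
Area = (16 × 9) / 2 = 72.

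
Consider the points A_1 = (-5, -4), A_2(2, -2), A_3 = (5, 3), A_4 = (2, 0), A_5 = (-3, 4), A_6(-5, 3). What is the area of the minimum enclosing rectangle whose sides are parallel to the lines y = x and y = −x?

102

In coordinates u = x + y, v = x − y the rectangle is axis-aligned; the map (x,y)→(u,v) scales areas by 2.
u-values: -9, 0, 8, 2, 1, -2; range = 8 − (-9) = 17.
v-values: -1, 4, 2, 2, -7, -8; range = 4 − (-8) = 12.
Area = (17 × 12) / 2 = 102.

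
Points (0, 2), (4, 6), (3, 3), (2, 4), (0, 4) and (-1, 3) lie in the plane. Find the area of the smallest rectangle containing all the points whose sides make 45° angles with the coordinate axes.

In coordinates u = x + y, v = x − y the rectangle is axis-aligned; the map (x,y)→(u,v) scales areas by 2.
u-values: 2, 10, 6, 6, 4, 2; range = 10 − 2 = 8.
v-values: -2, -2, 0, -2, -4, -4; range = 0 − (-4) = 4.
Area = (8 × 4) / 2 = 16.

16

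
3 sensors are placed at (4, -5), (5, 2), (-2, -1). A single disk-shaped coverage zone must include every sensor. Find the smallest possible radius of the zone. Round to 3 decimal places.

4.221

Call the three points A, B, C in the order given.
Side lengths²: AB² = 50, AC² = 52, BC² = 58.
Since BC² = 58 < 52 + 50 = 102, the triangle is acute, so the smallest enclosing circle is the circumcircle.
Circumcentre = (51/23, -27/23), r² = 9425/529.
r = √(9425/529) ≈ 4.221.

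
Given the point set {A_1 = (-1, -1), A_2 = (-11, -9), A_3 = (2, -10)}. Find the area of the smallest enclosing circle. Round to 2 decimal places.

Side lengths²: A_1A_2² = 164, A_1A_3² = 90, A_2A_3² = 170.
Since A_2A_3² = 170 < 164 + 90 = 254, the triangle is acute, so the smallest enclosing circle is the circumcircle.
Circumcentre = (-82/19, -135/19), r² = 17425/361.
Area = π·r² = π·17425/361 ≈ 151.64.

151.64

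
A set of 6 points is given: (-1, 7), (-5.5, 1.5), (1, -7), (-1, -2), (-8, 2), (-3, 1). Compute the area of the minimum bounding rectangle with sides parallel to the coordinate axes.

126

x ranges over [-8, 1], width 9.
y ranges over [-7, 7], height 14.
Area = 9 × 14 = 126.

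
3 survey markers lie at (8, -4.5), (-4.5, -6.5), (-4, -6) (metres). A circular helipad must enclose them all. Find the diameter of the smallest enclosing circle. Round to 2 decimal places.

Call the three points A, B, C in the order given.
Side lengths²: AB² = 160.25, AC² = 146.25, BC² = 0.5.
Since AB² = 160.25 ≥ 146.25 + 0.5 = 146.75, the angle opposite AB is not acute, so the smallest enclosing circle has AB as diameter.
Centre = midpoint of AB = (1.75, -5.5), r² = 160.25/4 = 40.0625.
Diameter = 2r = 2√(40.0625) ≈ 12.66.

12.66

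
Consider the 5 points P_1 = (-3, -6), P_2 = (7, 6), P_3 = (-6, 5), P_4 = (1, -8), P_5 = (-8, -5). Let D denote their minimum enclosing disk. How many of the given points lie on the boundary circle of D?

A smallest enclosing disk is always determined by at most three of the input points on its boundary.
The farthest pair is P_2–P_5 with squared distance 346. The circle on this segment as diameter has centre (-0.5, 0.5) and r² = 346/4 = 86.5.
Check P_1: distance² to centre = 48.5 ≤ 86.5, so it lies inside.
All remaining points lie in this disk, and no smaller disk contains both endpoints, so this is the minimum enclosing circle.
The points at distance exactly r from the centre are P_2, P_5 — 2 points.

2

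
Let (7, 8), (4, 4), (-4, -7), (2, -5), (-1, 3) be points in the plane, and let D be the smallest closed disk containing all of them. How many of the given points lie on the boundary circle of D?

2

The minimum enclosing circle of a finite set is fixed by two of the points (as a diameter) or three (as a circumcircle).
The farthest pair is (7, 8)–(-4, -7) with squared distance 346. The circle on this segment as diameter has centre (1.5, 0.5) and r² = 346/4 = 86.5.
Check (4, 4): distance² to centre = 18.5 ≤ 86.5, so it lies inside.
All remaining points lie in this disk, and no smaller disk contains both endpoints, so this is the minimum enclosing circle.
The points at distance exactly r from the centre are (7, 8), (-4, -7) — 2 points.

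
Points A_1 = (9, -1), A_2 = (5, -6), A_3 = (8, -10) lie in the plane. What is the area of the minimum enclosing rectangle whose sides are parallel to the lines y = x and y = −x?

40

In coordinates u = x + y, v = x − y the rectangle is axis-aligned; the map (x,y)→(u,v) scales areas by 2.
u-values: 8, -1, -2; range = 8 − (-2) = 10.
v-values: 10, 11, 18; range = 18 − 10 = 8.
Area = (10 × 8) / 2 = 40.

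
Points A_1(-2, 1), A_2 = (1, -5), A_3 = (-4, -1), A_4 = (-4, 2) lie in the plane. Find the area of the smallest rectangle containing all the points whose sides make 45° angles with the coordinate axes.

24

In coordinates u = x + y, v = x − y the rectangle is axis-aligned; the map (x,y)→(u,v) scales areas by 2.
u-values: -1, -4, -5, -2; range = -1 − (-5) = 4.
v-values: -3, 6, -3, -6; range = 6 − (-6) = 12.
Area = (4 × 12) / 2 = 24.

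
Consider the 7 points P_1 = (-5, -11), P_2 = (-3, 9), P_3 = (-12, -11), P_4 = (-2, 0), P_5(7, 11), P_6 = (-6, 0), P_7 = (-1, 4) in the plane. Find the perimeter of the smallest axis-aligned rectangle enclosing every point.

Width = max x − min x = 7 − (-12) = 19.
Height = max y − min y = 11 − (-11) = 22.
Perimeter = 2(19 + 22) = 82.

82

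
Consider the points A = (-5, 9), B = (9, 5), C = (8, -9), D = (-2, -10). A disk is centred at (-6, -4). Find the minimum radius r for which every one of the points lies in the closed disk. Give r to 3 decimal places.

The required radius is the distance from (-6, -4) to the farthest point.
Squared distances: 170, 306, 221, 52.
Maximum is 306, attained at B.
r = √306 ≈ 17.493.

17.493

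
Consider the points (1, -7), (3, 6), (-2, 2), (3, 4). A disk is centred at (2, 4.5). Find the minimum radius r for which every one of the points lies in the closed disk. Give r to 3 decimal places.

The required radius is the distance from (2, 4.5) to the farthest point.
Squared distances: 133.25, 3.25, 22.25, 1.25.
Maximum is 133.25, attained at (1, -7).
r = √(133.25) ≈ 11.543.

11.543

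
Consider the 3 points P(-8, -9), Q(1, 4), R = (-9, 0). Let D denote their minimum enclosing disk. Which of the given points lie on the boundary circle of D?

P, Q

Side lengths²: PQ² = 250, PR² = 82, QR² = 116.
Since PQ² = 250 ≥ 116 + 82 = 198, the angle opposite PQ is not acute, so the smallest enclosing circle has PQ as diameter.
Centre = midpoint of PQ = (-3.5, -2.5), r² = 250/4 = 62.5.
The points at distance exactly r from the centre are P, Q — 2 points.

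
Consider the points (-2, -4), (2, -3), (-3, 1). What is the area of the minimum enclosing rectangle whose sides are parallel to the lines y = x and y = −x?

In coordinates u = x + y, v = x − y the rectangle is axis-aligned; the map (x,y)→(u,v) scales areas by 2.
u-values: -6, -1, -2; range = -1 − (-6) = 5.
v-values: 2, 5, -4; range = 5 − (-4) = 9.
Area = (5 × 9) / 2 = 22.5.

22.5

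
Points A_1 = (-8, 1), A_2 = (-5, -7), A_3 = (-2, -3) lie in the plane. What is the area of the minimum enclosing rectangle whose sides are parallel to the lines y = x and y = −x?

In coordinates u = x + y, v = x − y the rectangle is axis-aligned; the map (x,y)→(u,v) scales areas by 2.
u-values: -7, -12, -5; range = -5 − (-12) = 7.
v-values: -9, 2, 1; range = 2 − (-9) = 11.
Area = (7 × 11) / 2 = 38.5.

38.5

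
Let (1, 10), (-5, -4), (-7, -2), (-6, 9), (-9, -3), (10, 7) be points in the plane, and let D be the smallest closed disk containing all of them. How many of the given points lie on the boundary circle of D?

2

By Welzl's lemma the MEC is supported by two points (diametrically opposite) or three points (on a circumcircle).
The farthest pair is (-9, -3)–(10, 7) with squared distance 461. The circle on this segment as diameter has centre (0.5, 2) and r² = 461/4 = 115.25.
Check (1, 10): distance² to centre = 64.25 ≤ 115.25, so it lies inside.
All remaining points lie in this disk, and no smaller disk contains both endpoints, so this is the minimum enclosing circle.
The points at distance exactly r from the centre are (-9, -3), (10, 7) — 2 points.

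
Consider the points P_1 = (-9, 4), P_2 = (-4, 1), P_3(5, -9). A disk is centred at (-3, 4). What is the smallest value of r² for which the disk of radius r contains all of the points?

The required radius is the distance from (-3, 4) to the farthest point.
Squared distances: 36, 10, 233.
Maximum is 233, attained at P_3.

233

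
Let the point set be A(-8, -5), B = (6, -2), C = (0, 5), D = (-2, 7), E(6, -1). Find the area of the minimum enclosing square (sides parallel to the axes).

The bounding box has width 14 and height 12.
An axis-aligned square enclosing the set must have side ≥ max(width, height).
So the minimum side is max(14, 12) = 14.
Area = 14² = 196.

196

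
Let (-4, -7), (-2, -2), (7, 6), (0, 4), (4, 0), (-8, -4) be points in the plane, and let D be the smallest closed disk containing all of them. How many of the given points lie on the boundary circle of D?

2

By Welzl's lemma the MEC is supported by two points (diametrically opposite) or three points (on a circumcircle).
The farthest pair is (7, 6)–(-8, -4) with squared distance 325. The circle on this segment as diameter has centre (-0.5, 1) and r² = 325/4 = 81.25.
Check (-4, -7): distance² to centre = 76.25 ≤ 81.25, so it lies inside.
All remaining points lie in this disk, and no smaller disk contains both endpoints, so this is the minimum enclosing circle.
The points at distance exactly r from the centre are (7, 6), (-8, -4) — 2 points.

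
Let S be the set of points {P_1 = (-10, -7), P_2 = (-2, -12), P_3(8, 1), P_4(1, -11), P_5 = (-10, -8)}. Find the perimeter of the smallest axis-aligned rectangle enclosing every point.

62

Width = max x − min x = 8 − (-10) = 18.
Height = max y − min y = 1 − (-12) = 13.
Perimeter = 2(18 + 13) = 62.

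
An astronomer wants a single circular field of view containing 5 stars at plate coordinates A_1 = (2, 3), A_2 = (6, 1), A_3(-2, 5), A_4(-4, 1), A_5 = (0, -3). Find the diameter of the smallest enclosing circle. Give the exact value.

10

A smallest enclosing disk is always determined by at most three of the input points on its boundary.
The farthest pair is A_2–A_4 with squared distance 100. The circle on this segment as diameter has centre (1, 1) and r² = 100/4 = 25.
Check A_1: distance² to centre = 5 ≤ 25, so it lies inside.
All remaining points lie in this disk, and no smaller disk contains both endpoints, so this is the minimum enclosing circle.
Diameter = 2r = 2√25 = 10.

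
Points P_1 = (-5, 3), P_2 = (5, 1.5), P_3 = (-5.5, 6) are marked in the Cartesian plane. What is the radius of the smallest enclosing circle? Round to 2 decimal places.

5.71

Side lengths²: P_1P_2² = 102.25, P_1P_3² = 9.25, P_2P_3² = 130.5.
Since P_2P_3² = 130.5 ≥ 102.25 + 9.25 = 111.5, the angle opposite P_2P_3 is not acute, so the smallest enclosing circle has P_2P_3 as diameter.
Centre = midpoint of P_2P_3 = (-0.25, 3.75), r² = 130.5/4 = 32.625.
r = √(32.625) ≈ 5.71.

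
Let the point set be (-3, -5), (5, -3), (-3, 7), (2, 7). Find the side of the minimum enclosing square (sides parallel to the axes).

The bounding box has width 8 and height 12.
An axis-aligned square enclosing the set must have side ≥ max(width, height).
So the minimum side is max(8, 12) = 12.

12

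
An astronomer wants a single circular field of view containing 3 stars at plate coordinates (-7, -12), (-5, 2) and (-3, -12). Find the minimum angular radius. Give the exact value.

50/7

Call the three points A, B, C in the order given.
Side lengths²: AB² = 200, AC² = 16, BC² = 200.
Since BC² = 200 < 200 + 16 = 216, the triangle is acute, so the smallest enclosing circle is the circumcircle.
Circumcentre = (-5, -36/7), r² = 2500/49.
r = √(2500/49) = 50/7.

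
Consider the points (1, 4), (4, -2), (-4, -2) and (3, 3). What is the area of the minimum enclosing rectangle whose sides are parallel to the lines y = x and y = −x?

In coordinates u = x + y, v = x − y the rectangle is axis-aligned; the map (x,y)→(u,v) scales areas by 2.
u-values: 5, 2, -6, 6; range = 6 − (-6) = 12.
v-values: -3, 6, -2, 0; range = 6 − (-3) = 9.
Area = (12 × 9) / 2 = 54.

54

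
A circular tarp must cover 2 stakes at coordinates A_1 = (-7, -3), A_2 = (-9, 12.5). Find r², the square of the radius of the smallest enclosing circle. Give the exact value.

The smallest circle enclosing two points has them as diameter endpoints.
Centre = midpoint = (-8, 4.75); r² = |A_1A_2|²/4 = 244.25/4 = 61.0625.

61.0625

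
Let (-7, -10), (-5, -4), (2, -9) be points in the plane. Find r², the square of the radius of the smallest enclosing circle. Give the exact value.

Call the three points A, B, C in the order given.
Side lengths²: AB² = 40, AC² = 82, BC² = 74.
Since AC² = 82 < 74 + 40 = 114, the triangle is acute, so the smallest enclosing circle is the circumcircle.
Circumcentre = (-69/26, -211/26), r² = 7585/338.

7585/338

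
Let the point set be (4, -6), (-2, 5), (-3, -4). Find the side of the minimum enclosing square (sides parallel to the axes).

The bounding box has width 7 and height 11.
An axis-aligned square enclosing the set must have side ≥ max(width, height).
So the minimum side is max(7, 11) = 11.

11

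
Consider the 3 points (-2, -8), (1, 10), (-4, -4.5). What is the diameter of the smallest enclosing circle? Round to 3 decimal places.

Call the three points A, B, C in the order given.
Side lengths²: AB² = 333, AC² = 16.25, BC² = 235.25.
Since AB² = 333 ≥ 235.25 + 16.25 = 251.5, the angle opposite AB is not acute, so the smallest enclosing circle has AB as diameter.
Centre = midpoint of AB = (-0.5, 1), r² = 333/4 = 83.25.
Diameter = 2r = 2√(83.25) ≈ 18.248.

18.248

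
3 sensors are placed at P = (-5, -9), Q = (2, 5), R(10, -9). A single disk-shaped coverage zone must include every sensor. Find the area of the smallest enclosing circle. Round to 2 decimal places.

Side lengths²: PQ² = 245, PR² = 225, QR² = 260.
Since QR² = 260 < 245 + 225 = 470, the triangle is acute, so the smallest enclosing circle is the circumcircle.
Circumcentre = (2.5, -4), r² = 81.25.
Area = π·r² = π·81.25 ≈ 255.25.

255.25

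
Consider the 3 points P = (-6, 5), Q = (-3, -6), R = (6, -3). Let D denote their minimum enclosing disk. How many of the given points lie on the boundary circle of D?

3

Side lengths²: PQ² = 130, PR² = 208, QR² = 90.
Since PR² = 208 < 130 + 90 = 220, the triangle is acute, so the smallest enclosing circle is the circumcircle.
Circumcentre = (-2/9, 2/3), r² = 4225/81.
The points at distance exactly r from the centre are P, Q, R — 3 points.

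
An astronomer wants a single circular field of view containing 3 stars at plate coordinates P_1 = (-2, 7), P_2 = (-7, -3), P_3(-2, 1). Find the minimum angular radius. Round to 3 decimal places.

Side lengths²: P_1P_2² = 125, P_1P_3² = 36, P_2P_3² = 41.
Since P_1P_2² = 125 ≥ 41 + 36 = 77, the angle opposite P_1P_2 is not acute, so the smallest enclosing circle has P_1P_2 as diameter.
Centre = midpoint of P_1P_2 = (-4.5, 2), r² = 125/4 = 31.25.
r = √(31.25) ≈ 5.590.

5.590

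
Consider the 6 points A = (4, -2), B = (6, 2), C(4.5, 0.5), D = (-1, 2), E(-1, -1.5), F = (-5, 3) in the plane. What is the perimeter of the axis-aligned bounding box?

32

Width = max x − min x = 6 − (-5) = 11.
Height = max y − min y = 3 − (-2) = 5.
Perimeter = 2(11 + 5) = 32.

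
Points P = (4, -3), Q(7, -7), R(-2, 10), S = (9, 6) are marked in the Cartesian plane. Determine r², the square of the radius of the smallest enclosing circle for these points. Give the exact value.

The minimum enclosing circle of a finite set is fixed by two of the points (as a diameter) or three (as a circumcircle).
The farthest pair is Q–R with squared distance 370. The circle on this segment as diameter has centre (2.5, 1.5) and r² = 370/4 = 92.5.
Check P: distance² to centre = 22.5 ≤ 92.5, so it lies inside.
All remaining points lie in this disk, and no smaller disk contains both endpoints, so this is the minimum enclosing circle.

92.5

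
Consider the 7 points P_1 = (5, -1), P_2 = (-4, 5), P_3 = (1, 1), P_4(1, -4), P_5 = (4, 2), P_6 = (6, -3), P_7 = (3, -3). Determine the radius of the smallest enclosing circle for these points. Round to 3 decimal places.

By Welzl's lemma the MEC is supported by two points (diametrically opposite) or three points (on a circumcircle).
The farthest pair is P_2–P_6 with squared distance 164. The circle on this segment as diameter has centre (1, 1) and r² = 164/4 = 41.
Check P_1: distance² to centre = 20 ≤ 41, so it lies inside.
All remaining points lie in this disk, and no smaller disk contains both endpoints, so this is the minimum enclosing circle.
r = √41 ≈ 6.403.

6.403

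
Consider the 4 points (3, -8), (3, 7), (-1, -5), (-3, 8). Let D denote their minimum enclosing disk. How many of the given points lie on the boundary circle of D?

A smallest enclosing disk is always determined by at most three of the input points on its boundary.
The farthest pair is (3, -8)–(-3, 8) with squared distance 292. The circle on this segment as diameter has centre (0, 0) and r² = 292/4 = 73.
Check (3, 7): distance² to centre = 58 ≤ 73, so it lies inside.
All remaining points lie in this disk, and no smaller disk contains both endpoints, so this is the minimum enclosing circle.
The points at distance exactly r from the centre are (3, -8), (-3, 8) — 2 points.

2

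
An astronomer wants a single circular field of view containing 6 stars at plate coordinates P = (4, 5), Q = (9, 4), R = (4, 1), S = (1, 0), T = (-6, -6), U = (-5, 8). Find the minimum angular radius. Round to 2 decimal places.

The minimum enclosing circle is determined by three boundary points: Q, T, U.
Their circumcentre is (0.45, 0.575) with r² = 84.833125.
The farthest remaining point P is at distance² 32.183125 ≤ 84.833125.
r = √(84.833125) ≈ 9.21.

9.21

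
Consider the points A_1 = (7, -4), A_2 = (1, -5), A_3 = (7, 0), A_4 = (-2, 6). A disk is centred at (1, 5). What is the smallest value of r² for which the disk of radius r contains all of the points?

117

The required radius is the distance from (1, 5) to the farthest point.
Squared distances: 117, 100, 61, 10.
Maximum is 117, attained at A_1.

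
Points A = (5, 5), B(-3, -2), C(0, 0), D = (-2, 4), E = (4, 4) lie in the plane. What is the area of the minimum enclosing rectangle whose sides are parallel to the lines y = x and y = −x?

In coordinates u = x + y, v = x − y the rectangle is axis-aligned; the map (x,y)→(u,v) scales areas by 2.
u-values: 10, -5, 0, 2, 8; range = 10 − (-5) = 15.
v-values: 0, -1, 0, -6, 0; range = 0 − (-6) = 6.
Area = (15 × 6) / 2 = 45.

45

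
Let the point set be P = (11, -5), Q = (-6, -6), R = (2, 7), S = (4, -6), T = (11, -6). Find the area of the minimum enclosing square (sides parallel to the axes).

The bounding box has width 17 and height 13.
An axis-aligned square enclosing the set must have side ≥ max(width, height).
So the minimum side is max(17, 13) = 17.
Area = 17² = 289.

289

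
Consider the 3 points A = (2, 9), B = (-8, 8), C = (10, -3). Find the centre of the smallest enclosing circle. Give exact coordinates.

(1, 2.5)

Side lengths²: AB² = 101, AC² = 208, BC² = 445.
Since BC² = 445 ≥ 208 + 101 = 309, the angle opposite BC is not acute, so the smallest enclosing circle has BC as diameter.
Centre = midpoint of BC = (1, 2.5), r² = 445/4 = 111.25.
Centre = (1, 2.5).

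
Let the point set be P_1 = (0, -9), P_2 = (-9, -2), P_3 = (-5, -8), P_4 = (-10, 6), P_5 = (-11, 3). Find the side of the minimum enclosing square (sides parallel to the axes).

The bounding box has width 11 and height 15.
An axis-aligned square enclosing the set must have side ≥ max(width, height).
So the minimum side is max(11, 15) = 15.

15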